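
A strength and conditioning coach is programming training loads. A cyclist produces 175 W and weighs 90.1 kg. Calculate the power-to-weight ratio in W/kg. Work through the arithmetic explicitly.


P/W = power / mass
= 175 / 90.1
= 1.942 W/kg

1.942 W/kg


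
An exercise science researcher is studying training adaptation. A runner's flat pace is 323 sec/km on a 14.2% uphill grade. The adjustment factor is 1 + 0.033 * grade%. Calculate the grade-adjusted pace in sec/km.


Factor = 1 + 0.033 * 14.2 = 1.4686
Adjusted pace = 323 * 1.4686
= 474.36 sec/km

474.36 s/km


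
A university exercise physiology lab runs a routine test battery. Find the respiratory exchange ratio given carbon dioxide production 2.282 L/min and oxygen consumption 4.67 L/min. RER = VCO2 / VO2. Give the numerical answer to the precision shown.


VCO2 = 2.282 L/min
VO2 = 4.67 L/min
RER = 2.282 / 4.67 = 0.4887

0.4887


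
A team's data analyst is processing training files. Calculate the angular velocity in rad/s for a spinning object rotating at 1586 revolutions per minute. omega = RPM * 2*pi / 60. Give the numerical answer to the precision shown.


omega = RPM * 2*pi / 60
= 1586 * 6.28318531 / 60
= 166.086 rad/s

166.086 rad/s


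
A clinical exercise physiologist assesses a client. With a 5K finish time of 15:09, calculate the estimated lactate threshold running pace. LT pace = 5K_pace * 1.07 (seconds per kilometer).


Race duration = 909 s for 5 km
Average pace = 909 / 5 = 181.8 s/km
LT pace = 181.8 * 1.07
= 194.53 s/km

194.53 s/km


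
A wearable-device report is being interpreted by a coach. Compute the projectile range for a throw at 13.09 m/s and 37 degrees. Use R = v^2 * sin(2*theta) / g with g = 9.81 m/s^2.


Two times the angle = 74 degrees
sin(74) = 0.961262
R = 171.3481 * 0.961262 / 9.81 = 16.79 m

16.79 m


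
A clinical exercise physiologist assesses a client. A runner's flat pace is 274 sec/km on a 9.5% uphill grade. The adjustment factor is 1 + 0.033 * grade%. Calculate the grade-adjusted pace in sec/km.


Factor = 1 + 0.033 * 9.5 = 1.3135
Adjusted pace = 274 * 1.3135
= 359.9 sec/km

359.9 s/km


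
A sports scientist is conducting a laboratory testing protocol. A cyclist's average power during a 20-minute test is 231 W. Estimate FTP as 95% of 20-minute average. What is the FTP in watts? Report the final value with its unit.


FTP = 20-min power * 0.95
= 231 * 0.95
= 219.45 W

219.45 W


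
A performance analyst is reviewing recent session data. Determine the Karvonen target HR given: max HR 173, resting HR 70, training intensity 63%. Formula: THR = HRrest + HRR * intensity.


HRR = HRmax - HRrest = 173 - 70 = 103
THR = 70 + 103 * 0.63
= 134.89 bpm

134.89 bpm


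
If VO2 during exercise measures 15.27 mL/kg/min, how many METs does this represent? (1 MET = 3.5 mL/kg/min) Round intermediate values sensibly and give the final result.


METs = VO2 / 3.5 = 15.27 / 3.5 = 4.36

4.36 METs


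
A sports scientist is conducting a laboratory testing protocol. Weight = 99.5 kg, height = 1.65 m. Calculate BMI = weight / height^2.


height^2 = 1.65^2 = 2.7225
BMI = 99.5 / 2.7225 = 36.55 kg/m^2

36.55 kg/m^2


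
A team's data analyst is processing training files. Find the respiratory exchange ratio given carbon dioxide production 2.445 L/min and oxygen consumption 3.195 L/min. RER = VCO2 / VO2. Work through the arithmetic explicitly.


VCO2 = 2.445 L/min
VO2 = 3.195 L/min
RER = 2.445 / 3.195 = 0.7653

0.7653


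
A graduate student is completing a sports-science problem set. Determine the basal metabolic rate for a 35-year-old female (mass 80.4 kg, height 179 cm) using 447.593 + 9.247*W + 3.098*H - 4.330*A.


BMR = 447.593 + 9.247*80.4 + 3.098*179 - 4.330*35
= 1594.04 kcal/day

1594.04 kcal/day


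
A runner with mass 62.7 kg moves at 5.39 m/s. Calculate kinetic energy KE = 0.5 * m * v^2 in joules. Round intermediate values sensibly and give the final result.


v^2 = 5.39^2 = 29.0521
KE = 0.5 * 62.7 * 29.0521
= 910.78 J

910.78 J


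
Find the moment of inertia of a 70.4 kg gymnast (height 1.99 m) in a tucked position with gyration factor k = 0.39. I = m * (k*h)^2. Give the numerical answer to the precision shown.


Radius of gyration = 0.39 * 1.99 = 0.7761 m
I = 70.4 * 0.7761^2
= 70.4 * 0.602331
= 42.404 kg*m^2

42.404 kg*m^2


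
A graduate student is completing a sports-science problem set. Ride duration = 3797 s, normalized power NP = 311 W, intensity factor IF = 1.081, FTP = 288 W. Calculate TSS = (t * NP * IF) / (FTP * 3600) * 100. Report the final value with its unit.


Numerator = 3797 * 311 * 1.081 = 1276517.227
Denominator = 288 * 3600 = 1036800
TSS = 1276517.227 / 1036800 * 100
= 123.12

123.12 TSS


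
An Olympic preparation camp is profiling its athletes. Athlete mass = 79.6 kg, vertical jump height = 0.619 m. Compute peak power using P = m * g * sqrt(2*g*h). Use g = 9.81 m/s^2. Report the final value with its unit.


sqrt(2 * 9.81 * 0.619) = sqrt(12.14478) = 3.484936 m/s
P = 79.6 * 9.81 * 3.484936
= 2721.3 W

2721.3 W


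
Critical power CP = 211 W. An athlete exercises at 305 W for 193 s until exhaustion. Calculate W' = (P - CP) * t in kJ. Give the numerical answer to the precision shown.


P - CP = 305 - 211 = 94 W
W' = 94 * 193 = 18142 J
= 18142 / 1000 = 18.142 kJ

18.142 kJ


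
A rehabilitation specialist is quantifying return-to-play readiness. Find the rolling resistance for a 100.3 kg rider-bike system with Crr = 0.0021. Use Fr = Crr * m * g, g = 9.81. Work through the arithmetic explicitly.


m * g = 100.3 * 9.81 = 983.943 N
Fr = 0.0021 * 983.943 = 2.066 N

2.066 N


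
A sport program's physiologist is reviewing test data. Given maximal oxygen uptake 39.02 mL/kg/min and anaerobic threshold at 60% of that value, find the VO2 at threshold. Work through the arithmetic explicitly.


Percentage as decimal = 0.6
VO2 at AT = 39.02 * 0.6 = 23.41 mL/kg/min

23.41 mL/kg/min


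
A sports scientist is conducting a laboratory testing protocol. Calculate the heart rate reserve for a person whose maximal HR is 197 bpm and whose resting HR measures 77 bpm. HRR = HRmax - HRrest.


HRmax = 197 bpm
HRrest = 77 bpm
HRR = 197 - 77 = 120 bpm

120 bpm


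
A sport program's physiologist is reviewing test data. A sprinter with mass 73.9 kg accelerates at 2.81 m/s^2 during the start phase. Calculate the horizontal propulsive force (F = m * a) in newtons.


F = m * a
= 73.9 * 2.81
= 207.66 N

207.66 N


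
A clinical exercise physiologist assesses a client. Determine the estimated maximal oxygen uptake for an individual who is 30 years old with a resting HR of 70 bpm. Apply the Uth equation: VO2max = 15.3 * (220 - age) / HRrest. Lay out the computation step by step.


HRmax = 220 - 30 = 190
VO2max = 15.3 * (190 / 70)
= 15.3 * 2.7143
= 41.53 mL/kg/min

41.53 mL/kg/min


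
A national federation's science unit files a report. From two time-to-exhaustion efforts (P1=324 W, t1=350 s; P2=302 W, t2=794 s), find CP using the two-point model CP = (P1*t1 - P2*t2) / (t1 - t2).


Work in trial 1 = 113400 J
Work in trial 2 = 239788 J
Delta work = -126388 J
Delta time = -444 s
CP = -126388 / -444 = 284.66 W

284.66 W


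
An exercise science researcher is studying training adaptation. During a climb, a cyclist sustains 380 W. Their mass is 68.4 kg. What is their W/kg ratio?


Power-to-weight = 380 W / 68.4 kg
= 5.556 W/kg

5.556 W/kg


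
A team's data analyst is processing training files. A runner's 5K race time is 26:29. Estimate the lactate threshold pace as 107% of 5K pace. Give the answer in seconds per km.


Total race time = 26*60 + 29 = 1589 seconds
5K pace = 1589 / 5 = 317.8 sec/km
LT pace = 317.8 * 1.07 = 340.05 sec/km

340.05 s/km


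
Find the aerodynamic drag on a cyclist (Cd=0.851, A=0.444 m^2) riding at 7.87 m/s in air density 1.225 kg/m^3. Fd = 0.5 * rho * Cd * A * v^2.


Fd = 0.5 * 1.225 * 0.851 * 0.444 * 7.87^2
= 0.5 * 1.225 * 0.851 * 0.444 * 61.9369
= 14.334 N

14.334 N


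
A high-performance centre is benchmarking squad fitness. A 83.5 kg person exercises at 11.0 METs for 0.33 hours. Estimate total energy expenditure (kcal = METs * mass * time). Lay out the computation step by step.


Energy = METs * mass(kg) * time(h)
= 11.0 * 83.5 * 0.33
= 303.11 kcal

303.11 kcal


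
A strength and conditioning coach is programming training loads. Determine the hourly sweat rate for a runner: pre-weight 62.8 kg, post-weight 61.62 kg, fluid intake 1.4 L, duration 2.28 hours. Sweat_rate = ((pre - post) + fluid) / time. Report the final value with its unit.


Mass lost = 62.8 - 61.62 = 1.18 kg
Add fluid consumed: 1.18 + 1.4 = 2.58 L total sweat
Sweat rate = 2.58 / 2.28 = 1.132 L/h

1.132 L/h


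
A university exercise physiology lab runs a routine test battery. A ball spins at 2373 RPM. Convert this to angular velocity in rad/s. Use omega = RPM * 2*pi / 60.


omega = 2373 * 2 * pi / 60
= 2373 * 6.28318531 / 60
= 14909.999 / 60
= 248.5 rad/s

248.5 rad/s


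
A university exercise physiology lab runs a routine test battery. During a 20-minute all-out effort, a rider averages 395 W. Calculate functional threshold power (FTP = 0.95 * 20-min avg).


FTP = 0.95 * 395
= 375.25 W

375.25 W


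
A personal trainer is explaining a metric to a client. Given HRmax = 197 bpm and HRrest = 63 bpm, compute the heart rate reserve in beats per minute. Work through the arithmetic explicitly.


Heart rate reserve = maximum HR minus resting HR
HRR = 197 - 63 = 134 bpm

134 bpm


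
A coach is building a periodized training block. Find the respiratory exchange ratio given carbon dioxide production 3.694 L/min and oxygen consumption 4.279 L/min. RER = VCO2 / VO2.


VCO2 = 3.694 L/min
VO2 = 4.279 L/min
RER = 3.694 / 4.279 = 0.8633

0.8633


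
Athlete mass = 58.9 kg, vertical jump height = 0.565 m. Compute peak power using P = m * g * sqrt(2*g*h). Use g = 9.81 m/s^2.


sqrt(2 * 9.81 * 0.565) = sqrt(11.0853) = 3.329459 m/s
P = 58.9 * 9.81 * 3.329459
= 1923.79 W

1923.79 W


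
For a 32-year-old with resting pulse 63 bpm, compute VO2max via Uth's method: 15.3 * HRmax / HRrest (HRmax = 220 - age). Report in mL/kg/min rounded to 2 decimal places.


Step 1: HRmax = 220 - 32 = 188 bpm
Step 2: Ratio = 188 / 63 = 2.9841
Step 3: VO2max = 15.3 * 2.9841 = 45.66 mL/kg/min

45.66 mL/kg/min


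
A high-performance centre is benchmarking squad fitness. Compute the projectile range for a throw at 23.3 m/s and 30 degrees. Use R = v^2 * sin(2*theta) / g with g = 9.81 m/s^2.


Two times the angle = 60 degrees
sin(60) = 0.866025
R = 542.89 * 0.866025 / 9.81 = 47.926 m

47.926 m


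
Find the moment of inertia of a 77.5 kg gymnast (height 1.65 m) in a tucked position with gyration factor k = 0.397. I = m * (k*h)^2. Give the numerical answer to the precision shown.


Radius of gyration = 0.397 * 1.65 = 0.65505 m
I = 77.5 * 0.65505^2
= 77.5 * 0.429091
= 33.255 kg*m^2

33.255 kg*m^2


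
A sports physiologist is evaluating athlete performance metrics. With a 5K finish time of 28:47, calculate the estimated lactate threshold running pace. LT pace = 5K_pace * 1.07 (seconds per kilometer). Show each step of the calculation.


Race duration = 1727 s for 5 km
Average pace = 1727 / 5 = 345.4 s/km
LT pace = 345.4 * 1.07
= 369.58 s/km

369.58 s/km


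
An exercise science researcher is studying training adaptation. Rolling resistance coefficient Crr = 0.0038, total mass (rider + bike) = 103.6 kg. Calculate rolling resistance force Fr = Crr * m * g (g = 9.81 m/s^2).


Fr = Crr * m * g
= 0.0038 * 103.6 * 9.81
= 3.862 N

3.862 N


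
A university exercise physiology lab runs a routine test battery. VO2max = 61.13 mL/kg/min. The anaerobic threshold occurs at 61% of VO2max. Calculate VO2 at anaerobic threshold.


AT fraction = 61 / 100 = 0.61
AT VO2 = 61.13 * 0.61
= 37.29 mL/kg/min

37.29 mL/kg/min


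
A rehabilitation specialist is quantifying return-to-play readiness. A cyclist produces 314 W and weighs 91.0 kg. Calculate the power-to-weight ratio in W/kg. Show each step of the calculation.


P/W = power / mass
= 314 / 91.0
= 3.451 W/kg

3.451 W/kg


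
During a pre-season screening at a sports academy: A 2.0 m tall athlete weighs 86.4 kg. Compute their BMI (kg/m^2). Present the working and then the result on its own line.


height^2 = 4.0 m^2
BMI = 86.4 / 4.0 = 21.6 kg/m^2

21.6 kg/m^2


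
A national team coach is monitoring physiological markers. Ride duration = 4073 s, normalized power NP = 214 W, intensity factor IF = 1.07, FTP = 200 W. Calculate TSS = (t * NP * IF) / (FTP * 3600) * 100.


Numerator = 4073 * 214 * 1.07 = 932635.54
Denominator = 200 * 3600 = 720000
TSS = 932635.54 / 720000 * 100
= 129.53

129.53 TSS


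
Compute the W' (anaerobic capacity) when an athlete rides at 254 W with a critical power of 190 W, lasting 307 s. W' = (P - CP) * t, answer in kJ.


Above-CP power = 64 W
Duration = 307 s
W' = 64 * 307 = 19648 J
Convert: 19648 / 1000 = 19.648 kJ

19.648 kJ


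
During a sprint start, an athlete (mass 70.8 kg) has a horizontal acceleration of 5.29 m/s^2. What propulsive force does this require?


Propulsive force = mass * acceleration
= 70.8 kg * 5.29 m/s^2
= 374.53 N

374.53 N


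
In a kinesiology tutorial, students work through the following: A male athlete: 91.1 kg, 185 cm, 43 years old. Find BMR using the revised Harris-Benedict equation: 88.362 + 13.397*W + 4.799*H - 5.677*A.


Intercept = 88.362
Weight contribution = 13.397 * 91.1 = 1220.4667
Height contribution = 4.799 * 185 = 887.815
Age contribution = 5.677 * 43 = 244.111
BMR = 88.362 + 1220.4667 + 887.815 - 244.111
= 1952.53 kcal/day

1952.53 kcal/day


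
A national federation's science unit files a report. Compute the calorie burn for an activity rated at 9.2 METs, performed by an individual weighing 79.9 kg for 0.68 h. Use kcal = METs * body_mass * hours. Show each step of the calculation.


Product of METs and mass = 9.2 * 79.9 = 735.08
Total kcal = 735.08 * 0.68 = 499.85 kcal

499.85 kcal


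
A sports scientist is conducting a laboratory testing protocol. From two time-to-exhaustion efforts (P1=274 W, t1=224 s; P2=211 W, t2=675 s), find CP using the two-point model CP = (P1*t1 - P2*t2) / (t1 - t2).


Work in trial 1 = 61376 J
Work in trial 2 = 142425 J
Delta work = -81049 J
Delta time = -451 s
CP = -81049 / -451 = 179.71 W

179.71 W


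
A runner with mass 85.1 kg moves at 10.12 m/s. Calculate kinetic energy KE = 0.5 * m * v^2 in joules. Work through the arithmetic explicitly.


v^2 = 10.12^2 = 102.4144
KE = 0.5 * 85.1 * 102.4144
= 4357.73 J

4357.73 J


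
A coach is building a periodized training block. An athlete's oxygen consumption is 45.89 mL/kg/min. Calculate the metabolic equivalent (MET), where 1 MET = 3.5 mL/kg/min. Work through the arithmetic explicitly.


MET = VO2 / 3.5
= 45.89 / 3.5
= 13.11 METs

13.11 METs


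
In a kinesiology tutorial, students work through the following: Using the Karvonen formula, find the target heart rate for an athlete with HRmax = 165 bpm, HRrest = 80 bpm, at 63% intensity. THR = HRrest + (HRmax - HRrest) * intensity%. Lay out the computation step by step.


HRR = 165 - 80 = 85
THR = 80 + 85 * 0.63
= 80 + 53.55
= 133.55 bpm

133.55 bpm


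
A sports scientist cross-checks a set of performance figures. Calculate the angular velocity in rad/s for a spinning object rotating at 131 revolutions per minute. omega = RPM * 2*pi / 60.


omega = RPM * 2*pi / 60
= 131 * 6.28318531 / 60
= 13.718 rad/s

13.718 rad/s


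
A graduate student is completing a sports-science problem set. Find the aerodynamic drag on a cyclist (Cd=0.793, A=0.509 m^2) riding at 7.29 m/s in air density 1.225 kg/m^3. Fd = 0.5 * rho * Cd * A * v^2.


Fd = 0.5 * 1.225 * 0.793 * 0.509 * 7.29^2
= 0.5 * 1.225 * 0.793 * 0.509 * 53.1441
= 13.139 N

13.139 N


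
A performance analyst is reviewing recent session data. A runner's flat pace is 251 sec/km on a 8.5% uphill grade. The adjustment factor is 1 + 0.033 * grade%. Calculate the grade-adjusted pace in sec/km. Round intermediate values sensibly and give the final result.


Factor = 1 + 0.033 * 8.5 = 1.2805
Adjusted pace = 251 * 1.2805
= 321.41 sec/km

321.41 s/km


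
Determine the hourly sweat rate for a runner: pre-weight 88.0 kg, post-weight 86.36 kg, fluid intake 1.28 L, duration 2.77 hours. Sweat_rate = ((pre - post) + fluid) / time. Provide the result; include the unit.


Mass lost = 88.0 - 86.36 = 1.64 kg
Add fluid consumed: 1.64 + 1.28 = 2.92 L total sweat
Sweat rate = 2.92 / 2.77 = 1.054 L/h

1.054 L/h


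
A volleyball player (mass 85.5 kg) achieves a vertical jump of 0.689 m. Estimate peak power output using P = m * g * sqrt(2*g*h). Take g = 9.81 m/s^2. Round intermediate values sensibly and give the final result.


2 * g * h = 2 * 9.81 * 0.689 = 13.51818
sqrt(13.51818) = 3.676708 m/s
P = 85.5 * 9.81 * 3.676708 = 3083.86 W

3083.86 W


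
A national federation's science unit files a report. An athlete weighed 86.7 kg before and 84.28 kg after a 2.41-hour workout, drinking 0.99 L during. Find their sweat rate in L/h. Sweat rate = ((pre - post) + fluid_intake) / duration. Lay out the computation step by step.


Body mass change = 2.42 kg
Total sweat loss = 2.42 + 0.99 = 3.41 L
Rate = 3.41 / 2.41 = 1.415 L/h

1.415 L/h


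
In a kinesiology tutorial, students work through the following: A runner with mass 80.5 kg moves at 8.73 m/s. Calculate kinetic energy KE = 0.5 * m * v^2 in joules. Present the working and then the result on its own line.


v^2 = 8.73^2 = 76.2129
KE = 0.5 * 80.5 * 76.2129
= 3067.57 J

3067.57 J


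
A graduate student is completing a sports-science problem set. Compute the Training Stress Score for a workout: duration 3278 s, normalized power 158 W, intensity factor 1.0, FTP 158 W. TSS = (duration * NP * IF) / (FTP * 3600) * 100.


Product = 3278 * 158 * 1.0 = 517924.0
Base = 158 * 3600 = 568800
TSS = 517924.0 / 568800 * 100 = 91.06

91.06 TSS


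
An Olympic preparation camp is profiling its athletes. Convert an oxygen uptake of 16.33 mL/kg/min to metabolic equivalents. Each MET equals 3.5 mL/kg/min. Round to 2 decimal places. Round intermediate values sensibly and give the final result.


One MET = 3.5 mL/kg/min
Number of METs = 16.33 / 3.5
= 4.67 METs

4.67 METs


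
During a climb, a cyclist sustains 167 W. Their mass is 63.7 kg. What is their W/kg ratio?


Power-to-weight = 167 W / 63.7 kg
= 2.622 W/kg

2.622 W/kg


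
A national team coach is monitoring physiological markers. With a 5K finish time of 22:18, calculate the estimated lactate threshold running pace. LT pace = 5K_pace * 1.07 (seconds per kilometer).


Race duration = 1338 s for 5 km
Average pace = 1338 / 5 = 267.6 s/km
LT pace = 267.6 * 1.07
= 286.33 s/km

286.33 s/km


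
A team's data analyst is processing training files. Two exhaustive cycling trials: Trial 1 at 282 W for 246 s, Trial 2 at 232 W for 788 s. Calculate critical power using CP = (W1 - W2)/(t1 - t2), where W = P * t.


W1 = 282 * 246 = 69372 J
W2 = 232 * 788 = 182816 J
CP = (69372 - 182816) / (246 - 788)
= -113444 / -542
= 209.31 W

209.31 W


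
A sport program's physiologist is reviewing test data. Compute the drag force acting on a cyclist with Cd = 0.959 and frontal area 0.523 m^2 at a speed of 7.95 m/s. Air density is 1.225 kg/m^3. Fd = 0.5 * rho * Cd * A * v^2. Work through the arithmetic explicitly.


Step 1: v^2 = 63.2025
Step 2: Fd = 0.5 * 1.225 * 0.959 * 0.523 * 63.2025
= 19.416 N

19.416 N


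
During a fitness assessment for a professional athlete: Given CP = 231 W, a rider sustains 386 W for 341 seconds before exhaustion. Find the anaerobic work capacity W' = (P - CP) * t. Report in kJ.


Excess power = 386 - 231 = 155 W
Work above CP = 155 * 341 = 52855 J
W' = 52.855 kJ

52.855 kJ


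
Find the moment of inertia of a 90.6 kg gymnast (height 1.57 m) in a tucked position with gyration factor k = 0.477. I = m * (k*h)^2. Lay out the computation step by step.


Radius of gyration = 0.477 * 1.57 = 0.74889 m
I = 90.6 * 0.74889^2
= 90.6 * 0.560836
= 50.812 kg*m^2

50.812 kg*m^2


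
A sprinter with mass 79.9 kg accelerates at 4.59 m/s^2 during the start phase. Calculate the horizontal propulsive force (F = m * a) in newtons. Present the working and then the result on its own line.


F = m * a
= 79.9 * 4.59
= 366.74 N

366.74 N


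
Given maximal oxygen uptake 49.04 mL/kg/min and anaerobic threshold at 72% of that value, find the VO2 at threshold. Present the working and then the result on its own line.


Percentage as decimal = 0.72
VO2 at AT = 49.04 * 0.72 = 35.31 mL/kg/min

35.31 mL/kg/min


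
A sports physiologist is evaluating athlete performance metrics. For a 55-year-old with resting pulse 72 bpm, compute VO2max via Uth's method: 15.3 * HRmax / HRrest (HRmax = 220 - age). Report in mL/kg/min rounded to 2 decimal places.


Step 1: HRmax = 220 - 55 = 165 bpm
Step 2: Ratio = 165 / 72 = 2.2917
Step 3: VO2max = 15.3 * 2.2917 = 35.06 mL/kg/min

35.06 mL/kg/min


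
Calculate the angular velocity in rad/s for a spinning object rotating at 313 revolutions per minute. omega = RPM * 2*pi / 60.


omega = RPM * 2*pi / 60
= 313 * 6.28318531 / 60
= 32.777 rad/s

32.777 rad/s


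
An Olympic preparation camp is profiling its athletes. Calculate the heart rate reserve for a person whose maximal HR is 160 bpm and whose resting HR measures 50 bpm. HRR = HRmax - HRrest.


HRmax = 160 bpm
HRrest = 50 bpm
HRR = 160 - 50 = 110 bpm

110 bpm


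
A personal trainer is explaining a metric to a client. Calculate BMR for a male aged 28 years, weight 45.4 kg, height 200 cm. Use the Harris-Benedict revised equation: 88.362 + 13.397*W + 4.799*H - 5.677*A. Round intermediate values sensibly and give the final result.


Substituting values:
W term = 13.397 * 45.4 = 608.2238
H term = 4.799 * 200 = 959.8
A term = 5.677 * 28 = 158.956
BMR = 1497.43 kcal/day

1497.43 kcal/day


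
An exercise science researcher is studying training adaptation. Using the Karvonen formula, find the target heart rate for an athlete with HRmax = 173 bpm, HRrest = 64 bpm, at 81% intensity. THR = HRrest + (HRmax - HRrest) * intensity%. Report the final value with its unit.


HRR = 173 - 64 = 109
THR = 64 + 109 * 0.81
= 64 + 88.29
= 152.29 bpm

152.29 bpm


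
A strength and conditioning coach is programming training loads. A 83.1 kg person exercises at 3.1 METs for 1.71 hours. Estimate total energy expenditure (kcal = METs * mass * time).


Energy = METs * mass(kg) * time(h)
= 3.1 * 83.1 * 1.71
= 440.51 kcal

440.51 kcal


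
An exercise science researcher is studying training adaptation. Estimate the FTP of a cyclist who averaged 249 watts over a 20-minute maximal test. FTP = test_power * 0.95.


FTP = 249 * 0.95 = 236.55 W

236.55 W


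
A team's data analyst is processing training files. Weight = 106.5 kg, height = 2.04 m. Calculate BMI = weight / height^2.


height^2 = 2.04^2 = 4.1616
BMI = 106.5 / 4.1616 = 25.59 kg/m^2

25.59 kg/m^2


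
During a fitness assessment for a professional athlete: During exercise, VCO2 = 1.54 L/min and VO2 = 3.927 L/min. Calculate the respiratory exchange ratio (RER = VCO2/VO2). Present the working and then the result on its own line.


RER = VCO2 / VO2
= 1.54 / 3.927
= 0.3922

0.3922


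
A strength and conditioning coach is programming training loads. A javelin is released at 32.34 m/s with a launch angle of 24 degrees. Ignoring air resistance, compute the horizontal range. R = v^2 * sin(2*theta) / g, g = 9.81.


Launch speed squared = 1045.8756
sin(2 * 24 deg) = 0.743145
Range = 1045.8756 * 0.743145 / 9.81
= 79.229 m

79.229 m


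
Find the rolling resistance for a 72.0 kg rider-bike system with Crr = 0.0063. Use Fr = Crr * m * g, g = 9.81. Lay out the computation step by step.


m * g = 72.0 * 9.81 = 706.32 N
Fr = 0.0063 * 706.32 = 4.45 N

4.45 N


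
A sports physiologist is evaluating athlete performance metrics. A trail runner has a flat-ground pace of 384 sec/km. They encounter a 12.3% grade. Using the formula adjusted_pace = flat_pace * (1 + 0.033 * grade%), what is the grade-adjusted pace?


Grade factor = 1 + 0.033 * 12.3 = 1.4059
Adjusted = 384 * 1.4059 = 539.87 sec/km

539.87 s/km


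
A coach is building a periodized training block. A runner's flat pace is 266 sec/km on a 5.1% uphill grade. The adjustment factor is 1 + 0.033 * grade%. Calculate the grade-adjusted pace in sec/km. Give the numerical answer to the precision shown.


Factor = 1 + 0.033 * 5.1 = 1.1683
Adjusted pace = 266 * 1.1683
= 310.77 sec/km

310.77 s/km


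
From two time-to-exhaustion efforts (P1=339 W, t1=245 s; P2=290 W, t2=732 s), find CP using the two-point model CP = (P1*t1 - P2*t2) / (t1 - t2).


Work in trial 1 = 83055 J
Work in trial 2 = 212280 J
Delta work = -129225 J
Delta time = -487 s
CP = -129225 / -487 = 265.35 W

265.35 W


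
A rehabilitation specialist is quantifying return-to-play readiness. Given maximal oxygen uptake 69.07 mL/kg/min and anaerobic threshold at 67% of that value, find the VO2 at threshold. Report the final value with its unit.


Percentage as decimal = 0.67
VO2 at AT = 69.07 * 0.67 = 46.28 mL/kg/min

46.28 mL/kg/min


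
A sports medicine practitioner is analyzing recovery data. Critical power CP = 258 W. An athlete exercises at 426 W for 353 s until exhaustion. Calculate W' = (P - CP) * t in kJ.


P - CP = 426 - 258 = 168 W
W' = 168 * 353 = 59304 J
= 59304 / 1000 = 59.304 kJ

59.304 kJ


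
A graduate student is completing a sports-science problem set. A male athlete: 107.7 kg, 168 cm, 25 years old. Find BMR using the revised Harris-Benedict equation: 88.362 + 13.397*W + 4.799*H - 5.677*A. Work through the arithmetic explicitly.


Intercept = 88.362
Weight contribution = 13.397 * 107.7 = 1442.8569
Height contribution = 4.799 * 168 = 806.232
Age contribution = 5.677 * 25 = 141.925
BMR = 88.362 + 1442.8569 + 806.232 - 141.925
= 2195.53 kcal/day

2195.53 kcal/day


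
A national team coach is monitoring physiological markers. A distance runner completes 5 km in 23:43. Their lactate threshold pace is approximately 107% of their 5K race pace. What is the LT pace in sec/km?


Convert to seconds: 23 min 43 s = 1423 s
Pace per km = 1423 / 5 = 284.6 s/km
LT pace = 284.6 * 1.07 = 304.52 s/km

304.52 s/km


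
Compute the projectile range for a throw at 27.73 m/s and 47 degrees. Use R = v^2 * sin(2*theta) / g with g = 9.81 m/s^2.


Two times the angle = 94 degrees
sin(94) = 0.997564
R = 768.9529 * 0.997564 / 9.81 = 78.194 m

78.194 m


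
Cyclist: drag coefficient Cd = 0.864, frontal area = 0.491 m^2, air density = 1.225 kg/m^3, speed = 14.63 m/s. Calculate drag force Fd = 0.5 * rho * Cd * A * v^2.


v^2 = 14.63^2 = 214.0369
Fd = 0.5 * 1.225 * 0.864 * 0.491 * 214.0369
= 55.615 N

55.615 N


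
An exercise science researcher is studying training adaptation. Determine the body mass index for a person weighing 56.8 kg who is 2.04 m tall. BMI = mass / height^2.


BMI = mass / height^2
= 56.8 / 2.04^2
= 56.8 / 4.1616
= 13.65 kg/m^2

13.65 kg/m^2


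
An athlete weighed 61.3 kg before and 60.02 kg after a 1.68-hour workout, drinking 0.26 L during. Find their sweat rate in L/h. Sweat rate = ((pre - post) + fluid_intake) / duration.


Body mass change = 1.28 kg
Total sweat loss = 1.28 + 0.26 = 1.54 L
Rate = 1.54 / 1.68 = 0.917 L/h

0.917 L/h


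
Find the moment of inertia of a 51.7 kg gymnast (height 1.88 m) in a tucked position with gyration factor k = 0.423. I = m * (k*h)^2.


Radius of gyration = 0.423 * 1.88 = 0.79524 m
I = 51.7 * 0.79524^2
= 51.7 * 0.632407
= 32.695 kg*m^2

32.695 kg*m^2


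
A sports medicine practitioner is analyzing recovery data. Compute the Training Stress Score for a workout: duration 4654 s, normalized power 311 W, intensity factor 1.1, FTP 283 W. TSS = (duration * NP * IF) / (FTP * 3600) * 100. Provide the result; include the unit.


Product = 4654 * 311 * 1.1 = 1592133.4
Base = 283 * 3600 = 1018800
TSS = 1592133.4 / 1018800 * 100 = 156.28

156.28 TSS


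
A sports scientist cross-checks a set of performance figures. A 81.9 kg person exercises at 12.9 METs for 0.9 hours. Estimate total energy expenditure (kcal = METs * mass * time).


Energy = METs * mass(kg) * time(h)
= 12.9 * 81.9 * 0.9
= 950.86 kcal

950.86 kcal


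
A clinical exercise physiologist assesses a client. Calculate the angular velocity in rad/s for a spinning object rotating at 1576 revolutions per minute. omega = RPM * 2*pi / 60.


omega = RPM * 2*pi / 60
= 1576 * 6.28318531 / 60
= 165.038 rad/s

165.038 rad/s


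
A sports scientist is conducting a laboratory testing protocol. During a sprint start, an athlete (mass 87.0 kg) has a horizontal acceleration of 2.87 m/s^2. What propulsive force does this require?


Propulsive force = mass * acceleration
= 87.0 kg * 2.87 m/s^2
= 249.69 N

249.69 N


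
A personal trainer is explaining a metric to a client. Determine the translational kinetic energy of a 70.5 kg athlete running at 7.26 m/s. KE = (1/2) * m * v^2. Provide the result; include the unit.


KE = 0.5 * m * v^2
= 0.5 * 70.5 * 7.26^2
= 0.5 * 70.5 * 52.7076
= 1857.94 J

1857.94 J


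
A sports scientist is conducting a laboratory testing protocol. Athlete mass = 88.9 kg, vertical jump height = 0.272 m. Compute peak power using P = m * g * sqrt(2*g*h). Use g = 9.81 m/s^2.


sqrt(2 * 9.81 * 0.272) = sqrt(5.33664) = 2.310117 m/s
P = 88.9 * 9.81 * 2.310117
= 2014.67 W

2014.67 W


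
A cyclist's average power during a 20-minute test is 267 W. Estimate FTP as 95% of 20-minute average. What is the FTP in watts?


FTP = 20-min power * 0.95
= 267 * 0.95
= 253.65 W

253.65 W


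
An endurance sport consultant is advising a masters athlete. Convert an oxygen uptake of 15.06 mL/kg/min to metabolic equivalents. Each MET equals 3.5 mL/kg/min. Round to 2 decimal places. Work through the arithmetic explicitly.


One MET = 3.5 mL/kg/min
Number of METs = 15.06 / 3.5
= 4.3 METs

4.3 METs


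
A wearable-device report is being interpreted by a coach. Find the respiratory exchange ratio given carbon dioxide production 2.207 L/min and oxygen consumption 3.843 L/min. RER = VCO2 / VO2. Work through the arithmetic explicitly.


VCO2 = 2.207 L/min
VO2 = 3.843 L/min
RER = 2.207 / 3.843 = 0.5743

0.5743


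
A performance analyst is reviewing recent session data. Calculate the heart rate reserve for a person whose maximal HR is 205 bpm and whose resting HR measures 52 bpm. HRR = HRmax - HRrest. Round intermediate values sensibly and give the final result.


HRmax = 205 bpm
HRrest = 52 bpm
HRR = 205 - 52 = 153 bpm

153 bpm


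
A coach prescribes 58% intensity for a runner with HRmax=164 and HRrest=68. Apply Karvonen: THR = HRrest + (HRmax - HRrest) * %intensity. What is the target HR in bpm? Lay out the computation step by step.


Heart rate reserve = 164 - 68 = 96
Intensity fraction = 58 / 100 = 0.58
THR = 68 + 96 * 0.58 = 123.68 bpm

123.68 bpm


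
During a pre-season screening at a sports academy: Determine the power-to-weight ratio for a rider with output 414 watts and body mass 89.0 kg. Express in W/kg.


P/W = 414 / 89.0 = 4.652 W/kg

4.652 W/kg


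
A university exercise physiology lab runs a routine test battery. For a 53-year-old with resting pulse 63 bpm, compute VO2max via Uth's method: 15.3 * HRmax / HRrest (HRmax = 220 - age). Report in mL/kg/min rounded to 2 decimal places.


Step 1: HRmax = 220 - 53 = 167 bpm
Step 2: Ratio = 167 / 63 = 2.6508
Step 3: VO2max = 15.3 * 2.6508 = 40.56 mL/kg/min

40.56 mL/kg/min


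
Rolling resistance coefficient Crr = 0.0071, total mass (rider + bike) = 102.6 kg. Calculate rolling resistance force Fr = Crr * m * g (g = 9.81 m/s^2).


Fr = Crr * m * g
= 0.0071 * 102.6 * 9.81
= 7.146 N

7.146 N


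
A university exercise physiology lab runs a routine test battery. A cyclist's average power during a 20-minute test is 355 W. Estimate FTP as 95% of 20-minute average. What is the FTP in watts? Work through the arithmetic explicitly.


FTP = 20-min power * 0.95
= 355 * 0.95
= 337.25 W

337.25 W


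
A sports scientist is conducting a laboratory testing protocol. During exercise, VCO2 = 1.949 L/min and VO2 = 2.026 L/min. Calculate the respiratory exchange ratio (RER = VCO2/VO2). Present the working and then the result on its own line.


RER = VCO2 / VO2
= 1.949 / 2.026
= 0.962

0.962


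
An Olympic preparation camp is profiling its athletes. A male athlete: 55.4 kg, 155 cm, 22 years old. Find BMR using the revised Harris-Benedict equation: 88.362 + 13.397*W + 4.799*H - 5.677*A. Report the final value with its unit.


Intercept = 88.362
Weight contribution = 13.397 * 55.4 = 742.1938
Height contribution = 4.799 * 155 = 743.845
Age contribution = 5.677 * 22 = 124.894
BMR = 88.362 + 742.1938 + 743.845 - 124.894
= 1449.51 kcal/day

1449.51 kcal/day


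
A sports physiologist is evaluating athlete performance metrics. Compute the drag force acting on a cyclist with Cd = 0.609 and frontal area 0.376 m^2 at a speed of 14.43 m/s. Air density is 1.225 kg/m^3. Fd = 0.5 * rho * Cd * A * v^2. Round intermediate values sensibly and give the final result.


Step 1: v^2 = 208.2249
Step 2: Fd = 0.5 * 1.225 * 0.609 * 0.376 * 208.2249
= 29.204 N

29.204 N


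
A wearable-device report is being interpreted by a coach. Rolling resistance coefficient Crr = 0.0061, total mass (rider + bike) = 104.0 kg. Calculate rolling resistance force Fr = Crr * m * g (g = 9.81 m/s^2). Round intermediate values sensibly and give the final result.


Fr = Crr * m * g
= 0.0061 * 104.0 * 9.81
= 6.223 N

6.223 N


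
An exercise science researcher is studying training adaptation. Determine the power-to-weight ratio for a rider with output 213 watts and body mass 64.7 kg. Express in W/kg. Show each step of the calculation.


P/W = 213 / 64.7 = 3.292 W/kg

3.292 W/kg


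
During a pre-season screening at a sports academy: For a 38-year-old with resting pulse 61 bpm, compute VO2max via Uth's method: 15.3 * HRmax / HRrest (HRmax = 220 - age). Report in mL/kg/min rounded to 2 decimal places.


Step 1: HRmax = 220 - 38 = 182 bpm
Step 2: Ratio = 182 / 61 = 2.9836
Step 3: VO2max = 15.3 * 2.9836 = 45.65 mL/kg/min

45.65 mL/kg/min


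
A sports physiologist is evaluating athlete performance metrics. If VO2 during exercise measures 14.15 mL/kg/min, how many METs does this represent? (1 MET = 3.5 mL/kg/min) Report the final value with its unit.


METs = VO2 / 3.5 = 14.15 / 3.5 = 4.04

4.04 METs


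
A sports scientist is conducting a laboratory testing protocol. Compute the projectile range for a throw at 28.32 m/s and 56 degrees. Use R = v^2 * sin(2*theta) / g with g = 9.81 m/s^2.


Two times the angle = 112 degrees
sin(112) = 0.927184
R = 802.0224 * 0.927184 / 9.81 = 75.802 m

75.802 m


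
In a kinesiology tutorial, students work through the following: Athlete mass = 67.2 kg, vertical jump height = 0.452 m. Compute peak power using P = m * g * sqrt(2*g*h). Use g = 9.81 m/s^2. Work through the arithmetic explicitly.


sqrt(2 * 9.81 * 0.452) = sqrt(8.86824) = 2.977959 m/s
P = 67.2 * 9.81 * 2.977959
= 1963.17 W

1963.17 W


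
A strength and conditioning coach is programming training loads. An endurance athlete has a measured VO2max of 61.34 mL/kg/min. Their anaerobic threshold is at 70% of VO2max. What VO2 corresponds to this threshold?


Anaerobic threshold VO2 = VO2max * 70%
= 61.34 * 0.7
= 42.94 mL/kg/min

42.94 mL/kg/min


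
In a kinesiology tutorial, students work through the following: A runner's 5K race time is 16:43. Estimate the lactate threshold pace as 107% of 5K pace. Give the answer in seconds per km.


Total race time = 16*60 + 43 = 1003 seconds
5K pace = 1003 / 5 = 200.6 sec/km
LT pace = 200.6 * 1.07 = 214.64 sec/km

214.64 s/km


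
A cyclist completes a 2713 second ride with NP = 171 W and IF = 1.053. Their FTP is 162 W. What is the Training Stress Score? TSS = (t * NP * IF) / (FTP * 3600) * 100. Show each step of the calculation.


t * NP * IF = 2713 * 171 * 1.053 = 488510.919
FTP * 3600 = 583200
TSS = (488510.919 / 583200) * 100 = 83.76

83.76 TSS


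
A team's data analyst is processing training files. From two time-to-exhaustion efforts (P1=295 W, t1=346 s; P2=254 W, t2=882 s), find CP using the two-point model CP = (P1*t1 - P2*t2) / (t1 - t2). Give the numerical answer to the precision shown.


Work in trial 1 = 102070 J
Work in trial 2 = 224028 J
Delta work = -121958 J
Delta time = -536 s
CP = -121958 / -536 = 227.53 W

227.53 W


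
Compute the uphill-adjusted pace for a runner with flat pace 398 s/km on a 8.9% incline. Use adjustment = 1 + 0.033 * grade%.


Adjustment factor = 1 + 0.033 * 8.9 = 1.2937
Grade-adjusted pace = 398 * 1.2937 = 514.89 s/km

514.89 s/km


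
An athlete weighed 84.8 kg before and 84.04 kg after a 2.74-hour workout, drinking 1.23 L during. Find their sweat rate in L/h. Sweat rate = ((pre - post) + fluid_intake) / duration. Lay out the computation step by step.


Body mass change = 0.76 kg
Total sweat loss = 0.76 + 1.23 = 1.99 L
Rate = 1.99 / 2.74 = 0.726 L/h

0.726 L/h


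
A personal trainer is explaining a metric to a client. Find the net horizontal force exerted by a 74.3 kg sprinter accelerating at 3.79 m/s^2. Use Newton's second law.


Newton's second law: F = m * a
F = 74.3 * 3.79 = 281.6 N

281.6 N


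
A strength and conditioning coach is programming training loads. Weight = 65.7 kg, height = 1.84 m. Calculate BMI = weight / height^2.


height^2 = 1.84^2 = 3.3856
BMI = 65.7 / 3.3856 = 19.41 kg/m^2

19.41 kg/m^2


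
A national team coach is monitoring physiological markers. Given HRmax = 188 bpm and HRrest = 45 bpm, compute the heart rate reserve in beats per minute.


Heart rate reserve = maximum HR minus resting HR
HRR = 188 - 45 = 143 bpm

143 bpm


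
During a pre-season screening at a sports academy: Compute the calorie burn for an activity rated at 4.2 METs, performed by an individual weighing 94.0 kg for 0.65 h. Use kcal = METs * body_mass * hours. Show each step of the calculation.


Product of METs and mass = 4.2 * 94.0 = 394.8
Total kcal = 394.8 * 0.65 = 256.62 kcal

256.62 kcal


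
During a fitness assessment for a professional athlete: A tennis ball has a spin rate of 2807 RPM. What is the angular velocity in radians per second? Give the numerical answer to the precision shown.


Convert RPM to rad/s: multiply by 2*pi and divide by 60
omega = 2807 * 2 * pi / 60
= 293.948 rad/s

293.948 rad/s


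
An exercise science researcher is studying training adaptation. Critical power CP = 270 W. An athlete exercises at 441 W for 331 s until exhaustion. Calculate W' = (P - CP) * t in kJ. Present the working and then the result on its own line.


P - CP = 441 - 270 = 171 W
W' = 171 * 331 = 56601 J
= 56601 / 1000 = 56.601 kJ

56.601 kJ


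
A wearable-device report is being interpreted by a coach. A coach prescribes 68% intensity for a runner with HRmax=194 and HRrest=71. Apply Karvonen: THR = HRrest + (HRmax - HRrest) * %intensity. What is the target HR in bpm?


Heart rate reserve = 194 - 71 = 123
Intensity fraction = 68 / 100 = 0.68
THR = 71 + 123 * 0.68 = 154.64 bpm

154.64 bpm


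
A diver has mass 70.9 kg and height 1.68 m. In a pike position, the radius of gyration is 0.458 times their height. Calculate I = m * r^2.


r = 0.458 * 1.68 = 0.76944 m
I = m * r^2 = 70.9 * 0.592038 = 41.975 kg*m^2

41.975 kg*m^2


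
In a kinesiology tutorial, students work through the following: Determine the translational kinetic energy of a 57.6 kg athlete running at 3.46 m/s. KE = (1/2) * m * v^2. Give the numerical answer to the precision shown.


KE = 0.5 * m * v^2
= 0.5 * 57.6 * 3.46^2
= 0.5 * 57.6 * 11.9716
= 344.78 J

344.78 J
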